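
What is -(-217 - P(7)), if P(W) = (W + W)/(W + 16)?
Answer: 5005/23 ≈ 217.61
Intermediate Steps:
P(W) = 2*W/(16 + W) (P(W) = (2*W)/(16 + W) = 2*W/(16 + W))
-(-217 - P(7)) = -(-217 - 2*7/(16 + 7)) = -(-217 - 2*7/23) = -(-217 - 1*14/23) = -(-217 - 14/23) = -1*(-5005/23) = 5005/23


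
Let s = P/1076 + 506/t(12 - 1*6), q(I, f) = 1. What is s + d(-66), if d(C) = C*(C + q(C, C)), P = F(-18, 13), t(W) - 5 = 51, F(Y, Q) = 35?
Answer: 16190291/3766 ≈ 4299.1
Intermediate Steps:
t(W) = 56 (t(W) = 5 + 51 = 56)
P = 35
s = 34151/3766 (s = 35/1076 + 506/56 = 35*(1/1076) + 506*(1/56) = 35/1076 + 253/28 = 34151/3766 ≈ 9.0682)
d(C) = C*(1 + C) (d(C) = C*(C + 1) = C*(1 + C))
s + d(-66) = 34151/3766 - 66*(1 - 66) = 34151/3766 - 66*(-65) = 34151/3766 + 4290 = 16190291/3766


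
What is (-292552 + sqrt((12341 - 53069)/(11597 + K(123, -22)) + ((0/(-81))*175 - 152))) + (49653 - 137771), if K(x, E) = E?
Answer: -380670 + 8*I*sqrt(13022801)/2315 ≈ -3.8067e+5 + 12.471*I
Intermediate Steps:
(-292552 + sqrt((12341 - 53069)/(11597 + K(123, -22)) + ((0/(-81))*175 - 152))) + (49653 - 137771) = (-292552 + sqrt((12341 - 53069)/(11597 - 22) + ((0/(-81))*175 - 152))) + (49653 - 137771) = (-292552 + sqrt(-40728/11575 + ((0*(-1/81))*175 - 152))) - 88118 = (-292552 + sqrt(-40728*1/11575 + (0*175 - 152))) - 88118 = (-292552 + sqrt(-40728/11575 + (0 - 152))) - 88118 = (-292552 + sqrt(-40728/11575 - 152)) - 88118 = (-292552 + sqrt(-1800128/11575)) - 88118 = (-292552 + 8*I*sqrt(13022801)/2315) - 88118 = -380670 + 8*I*sqrt(13022801)/2315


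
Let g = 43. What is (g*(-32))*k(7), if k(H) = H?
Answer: -9632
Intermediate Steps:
(g*(-32))*k(7) = (43*(-32))*7 = -1376*7 = -9632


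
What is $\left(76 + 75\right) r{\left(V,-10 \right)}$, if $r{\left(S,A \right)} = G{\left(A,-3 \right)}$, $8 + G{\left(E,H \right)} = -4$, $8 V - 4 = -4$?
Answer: $-1812$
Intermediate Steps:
$V = 0$ ($V = \frac{1}{2} + \frac{1}{8} \left(-4\right) = \frac{1}{2} - \frac{1}{2} = 0$)
$G{\left(E,H \right)} = -12$ ($G{\left(E,H \right)} = -8 - 4 = -12$)
$r{\left(S,A \right)} = -12$
$\left(76 + 75\right) r{\left(V,-10 \right)} = \left(76 + 75\right) \left(-12\right) = 151 \left(-12\right) = -1812$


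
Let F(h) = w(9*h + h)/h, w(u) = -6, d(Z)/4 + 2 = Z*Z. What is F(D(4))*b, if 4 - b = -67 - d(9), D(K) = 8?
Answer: -1161/4 ≈ -290.25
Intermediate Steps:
d(Z) = -8 + 4*Z**2 (d(Z) = -8 + 4*(Z*Z) = -8 + 4*Z**2)
b = 387 (b = 4 - (-67 - (-8 + 4*9**2)) = 4 - (-67 - (-8 + 4*81)) = 4 - (-67 - (-8 + 324)) = 4 - (-67 - 1*316) = 4 - (-67 - 316) = 4 - 1*(-383) = 4 + 383 = 387)
F(h) = -6/h
F(D(4))*b = -6/8*387 = -6*1/8*387 = -3/4*387 = -1161/4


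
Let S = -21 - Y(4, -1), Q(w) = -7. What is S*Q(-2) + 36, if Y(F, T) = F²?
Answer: 295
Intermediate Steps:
S = -37 (S = -21 - 1*4² = -21 - 1*16 = -21 - 16 = -37)
S*Q(-2) + 36 = -37*(-7) + 36 = 259 + 36 = 295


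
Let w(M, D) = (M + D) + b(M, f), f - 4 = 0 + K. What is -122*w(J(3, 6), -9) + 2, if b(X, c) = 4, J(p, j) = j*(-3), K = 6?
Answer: 2808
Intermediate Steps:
J(p, j) = -3*j
f = 10 (f = 4 + (0 + 6) = 4 + 6 = 10)
w(M, D) = 4 + D + M (w(M, D) = (M + D) + 4 = (D + M) + 4 = 4 + D + M)
-122*w(J(3, 6), -9) + 2 = -122*(4 - 9 - 3*6) + 2 = -122*(4 - 9 - 18) + 2 = -122*(-23) + 2 = 2806 + 2 = 2808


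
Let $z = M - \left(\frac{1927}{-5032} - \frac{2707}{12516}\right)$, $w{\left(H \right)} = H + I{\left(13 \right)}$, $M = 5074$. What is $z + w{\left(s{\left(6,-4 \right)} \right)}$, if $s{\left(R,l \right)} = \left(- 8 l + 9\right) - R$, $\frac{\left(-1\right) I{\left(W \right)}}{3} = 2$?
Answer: $\frac{80356823173}{15745128} \approx 5103.6$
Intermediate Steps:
$I{\left(W \right)} = -6$ ($I{\left(W \right)} = \left(-3\right) 2 = -6$)
$s{\left(R,l \right)} = 9 - R - 8 l$ ($s{\left(R,l \right)} = \left(9 - 8 l\right) - R = 9 - R - 8 l$)
$w{\left(H \right)} = -6 + H$ ($w{\left(H \right)} = H - 6 = -6 + H$)
$z = \frac{79900214461}{15745128}$ ($z = 5074 - \left(\frac{1927}{-5032} - \frac{2707}{12516}\right) = 5074 - \left(1927 \left(- \frac{1}{5032}\right) - \frac{2707}{12516}\right) = 5074 - \left(- \frac{1927}{5032} - \frac{2707}{12516}\right) = 5074 - - \frac{9434989}{15745128} = 5074 + \frac{9434989}{15745128} = \frac{79900214461}{15745128} \approx 5074.6$)
$z + w{\left(s{\left(6,-4 \right)} \right)} = \frac{79900214461}{15745128} - -29 = \frac{79900214461}{15745128} + \left(-6 + \left(9 - 6 + 32\right)\right) = \frac{79900214461}{15745128} + \left(-6 + 35\right) = \frac{79900214461}{15745128} + 29 = \frac{80356823173}{15745128}$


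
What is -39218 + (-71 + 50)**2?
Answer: -38777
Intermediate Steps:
-39218 + (-71 + 50)**2 = -39218 + (-21)**2 = -39218 + 441 = -38777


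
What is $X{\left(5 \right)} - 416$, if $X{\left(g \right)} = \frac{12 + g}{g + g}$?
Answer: $- \frac{4143}{10} \approx -414.3$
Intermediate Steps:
$X{\left(g \right)} = \frac{12 + g}{2 g}$
$X{\left(5 \right)} - 416 = \frac{12 + 5}{2 \cdot 5} - 416 = \frac{1}{2} \cdot \frac{1}{5} \cdot 17 - 416 = \frac{17}{10} - 416 = - \frac{4143}{10}$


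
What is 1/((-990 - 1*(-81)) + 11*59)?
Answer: -1/260 ≈ -0.0038462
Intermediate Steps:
1/((-990 - 1*(-81)) + 11*59) = 1/((-990 + 81) + 649) = 1/(-909 + 649) = 1/(-260) = -1/260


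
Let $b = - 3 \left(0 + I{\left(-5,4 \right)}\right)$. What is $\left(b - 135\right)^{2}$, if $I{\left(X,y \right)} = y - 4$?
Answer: $18225$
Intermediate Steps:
$I{\left(X,y \right)} = -4 + y$ ($I{\left(X,y \right)} = y - 4 = -4 + y$)
$b = 0$ ($b = - 3 \left(0 + \left(-4 + 4\right)\right) = - 3 \left(0 + 0\right) = \left(-3\right) 0 = 0$)
$\left(b - 135\right)^{2} = \left(0 - 135\right)^{2} = \left(-135\right)^{2} = 18225$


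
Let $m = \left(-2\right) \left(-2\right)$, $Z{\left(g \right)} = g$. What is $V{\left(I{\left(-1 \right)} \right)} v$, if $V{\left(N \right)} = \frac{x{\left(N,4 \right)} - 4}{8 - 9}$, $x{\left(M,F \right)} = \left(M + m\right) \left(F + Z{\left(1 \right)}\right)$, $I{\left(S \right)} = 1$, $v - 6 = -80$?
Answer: $1554$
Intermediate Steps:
$v = -74$ ($v = 6 - 80 = -74$)
$m = 4$
$x{\left(M,F \right)} = \left(1 + F\right) \left(4 + M\right)$ ($x{\left(M,F \right)} = \left(M + 4\right) \left(F + 1\right) = \left(4 + M\right) \left(1 + F\right) = \left(1 + F\right) \left(4 + M\right)$)
$V{\left(N \right)} = -16 - 5 N$ ($V{\left(N \right)} = \frac{\left(4 + N + 4 \cdot 4 + 4 N\right) - 4}{8 - 9} = \frac{\left(4 + N + 16 + 4 N\right) - 4}{-1} = \left(\left(20 + 5 N\right) - 4\right) \left(-1\right) = \left(16 + 5 N\right) \left(-1\right) = -16 - 5 N$)
$V{\left(I{\left(-1 \right)} \right)} v = \left(-16 - 5\right) \left(-74\right) = \left(-21\right) \left(-74\right) = 1554$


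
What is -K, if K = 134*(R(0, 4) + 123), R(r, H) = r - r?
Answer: -16482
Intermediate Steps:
R(r, H) = 0
K = 16482 (K = 134*(0 + 123) = 134*123 = 16482)
-K = -1*16482 = -16482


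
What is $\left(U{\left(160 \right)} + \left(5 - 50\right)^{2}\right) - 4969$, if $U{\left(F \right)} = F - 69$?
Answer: $-2853$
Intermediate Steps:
$U{\left(F \right)} = -69 + F$ ($U{\left(F \right)} = F - 69 = -69 + F$)
$\left(U{\left(160 \right)} + \left(5 - 50\right)^{2}\right) - 4969 = \left(\left(-69 + 160\right) + \left(5 - 50\right)^{2}\right) - 4969 = \left(91 + \left(-45\right)^{2}\right) - 4969 = \left(91 + 2025\right) - 4969 = 2116 - 4969 = -2853$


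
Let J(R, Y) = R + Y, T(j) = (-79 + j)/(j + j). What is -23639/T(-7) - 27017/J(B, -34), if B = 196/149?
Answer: -632755591/209410 ≈ -3021.6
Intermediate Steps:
B = 196/149 (B = 196*(1/149) = 196/149 ≈ 1.3154)
T(j) = (-79 + j)/(2*j) (T(j) = (-79 + j)/((2*j)) = (-79 + j)*(1/(2*j)) = (-79 + j)/(2*j))
-23639/T(-7) - 27017/J(B, -34) = -23639*(-14/(-79 - 7)) - 27017/(196/149 - 34) = -23639/((½)*(-⅐)*(-86)) - 27017/(-4870/149) = -23639/43/7 - 27017*(-149/4870) = -23639*7/43 + 4025533/4870 = -165473/43 + 4025533/4870 = -632755591/209410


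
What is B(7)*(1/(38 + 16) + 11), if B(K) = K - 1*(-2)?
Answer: 595/6 ≈ 99.167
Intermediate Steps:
B(K) = 2 + K (B(K) = K + 2 = 2 + K)
B(7)*(1/(38 + 16) + 11) = (2 + 7)*(1/(38 + 16) + 11) = 9*(1/54 + 11) = 9*(595/54) = 595/6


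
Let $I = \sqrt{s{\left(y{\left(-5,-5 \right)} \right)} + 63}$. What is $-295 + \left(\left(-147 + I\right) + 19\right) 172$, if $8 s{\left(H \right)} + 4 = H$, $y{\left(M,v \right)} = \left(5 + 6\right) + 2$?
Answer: $-22311 + 129 \sqrt{114} \approx -20934.0$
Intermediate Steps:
$y{\left(M,v \right)} = 13$ ($y{\left(M,v \right)} = 11 + 2 = 13$)
$s{\left(H \right)} = - \frac{1}{2} + \frac{H}{8}$
$I = \frac{3 \sqrt{114}}{4}$ ($I = \sqrt{\left(- \frac{1}{2} + \frac{1}{8} \cdot 13\right) + 63} = \sqrt{\left(- \frac{1}{2} + \frac{13}{8}\right) + 63} = \sqrt{\frac{9}{8} + 63} = \sqrt{\frac{513}{8}} = \frac{3 \sqrt{114}}{4} \approx 8.0078$)
$-295 + \left(\left(-147 + I\right) + 19\right) 172 = -295 + \left(\left(-147 + \frac{3 \sqrt{114}}{4}\right) + 19\right) 172 = -295 + \left(-128 + \frac{3 \sqrt{114}}{4}\right) 172 = -295 - \left(22016 - 129 \sqrt{114}\right) = -22311 + 129 \sqrt{114}$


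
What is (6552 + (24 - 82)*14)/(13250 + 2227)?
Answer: 820/2211 ≈ 0.37087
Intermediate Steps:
(6552 + (24 - 82)*14)/(13250 + 2227) = (6552 - 58*14)/15477 = (6552 - 812)*(1/15477) = 5740*(1/15477) = 820/2211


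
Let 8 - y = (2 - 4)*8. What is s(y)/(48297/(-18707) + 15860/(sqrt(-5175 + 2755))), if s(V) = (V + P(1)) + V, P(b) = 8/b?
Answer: -6122061649704/4401619650461309 + 341894557628624*I*sqrt(5)/4401619650461309 ≈ -0.0013909 + 0.17369*I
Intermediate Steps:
y = 24 (y = 8 - (2 - 4)*8 = 8 - (-2)*8 = 8 - 1*(-16) = 8 + 16 = 24)
s(V) = 8 + 2*V (s(V) = (V + 8/1) + V = (V + 8*1) + V = (V + 8) + V = (8 + V) + V = 8 + 2*V)
s(y)/(48297/(-18707) + 15860/(sqrt(-5175 + 2755))) = (8 + 2*24)/(48297/(-18707) + 15860/(sqrt(-5175 + 2755))) = (8 + 48)/(48297*(-1/18707) + 15860/(sqrt(-2420))) = 56/(-48297/18707 + 15860/((22*I*sqrt(5)))) = 56/(-48297/18707 + 15860*(-I*sqrt(5)/110)) = 56/(-48297/18707 - 1586*I*sqrt(5)/11)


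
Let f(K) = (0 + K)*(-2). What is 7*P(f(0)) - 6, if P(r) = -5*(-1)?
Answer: 29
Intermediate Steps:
f(K) = -2*K (f(K) = K*(-2) = -2*K)
P(r) = 5
7*P(f(0)) - 6 = 7*5 - 6 = 35 - 6 = 29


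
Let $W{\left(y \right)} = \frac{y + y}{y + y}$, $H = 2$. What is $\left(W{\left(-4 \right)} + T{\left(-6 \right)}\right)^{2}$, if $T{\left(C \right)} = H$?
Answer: $9$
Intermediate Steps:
$T{\left(C \right)} = 2$
$W{\left(y \right)} = 1$ ($W{\left(y \right)} = \frac{2 y}{2 y} = 2 y \frac{1}{2 y} = 1$)
$\left(W{\left(-4 \right)} + T{\left(-6 \right)}\right)^{2} = \left(1 + 2\right)^{2} = 3^{2} = 9$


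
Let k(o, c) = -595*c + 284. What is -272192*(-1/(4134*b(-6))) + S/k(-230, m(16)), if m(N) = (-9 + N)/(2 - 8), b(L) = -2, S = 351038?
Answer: 3954199564/12131223 ≈ 325.95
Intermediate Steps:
m(N) = 3/2 - N/6 (m(N) = (-9 + N)/(-6) = (-9 + N)*(-⅙) = 3/2 - N/6)
k(o, c) = 284 - 595*c
-272192*(-1/(4134*b(-6))) + S/k(-230, m(16)) = -272192/((78*(-53))*(-2)) + 351038/(284 - 595*(3/2 - ⅙*16)) = -272192/((-4134*(-2))) + 351038/(284 - 595*(3/2 - 8/3)) = -272192/8268 + 351038/(284 - 595*(-7/6)) = -272192*1/8268 + 351038/(284 + 4165/6) = -68048/2067 + 351038/(5869/6) = -68048/2067 + 351038*(6/5869) = -68048/2067 + 2106228/5869 = 3954199564/12131223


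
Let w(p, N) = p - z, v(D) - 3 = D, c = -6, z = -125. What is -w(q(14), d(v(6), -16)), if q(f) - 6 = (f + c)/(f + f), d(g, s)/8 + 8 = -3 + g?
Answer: -919/7 ≈ -131.29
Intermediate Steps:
v(D) = 3 + D
d(g, s) = -88 + 8*g (d(g, s) = -64 + 8*(-3 + g) = -64 + (-24 + 8*g) = -88 + 8*g)
q(f) = 6 + (-6 + f)/(2*f) (q(f) = 6 + (f - 6)/(f + f) = 6 + (-6 + f)/((2*f)) = 6 + (-6 + f)*(1/(2*f)) = 6 + (-6 + f)/(2*f))
w(p, N) = 125 + p (w(p, N) = p - 1*(-125) = p + 125 = 125 + p)
-w(q(14), d(v(6), -16)) = -(125 + (13/2 - 3/14)) = -(125 + 44/7) = -1*919/7 = -919/7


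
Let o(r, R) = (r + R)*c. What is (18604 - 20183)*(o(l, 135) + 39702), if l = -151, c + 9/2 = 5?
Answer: -62676826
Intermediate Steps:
c = ½ (c = -9/2 + 5 = ½ ≈ 0.50000)
o(r, R) = R/2 + r/2 (o(r, R) = (r + R)*(½) = (R + r)*(½) = R/2 + r/2)
(18604 - 20183)*(o(l, 135) + 39702) = (18604 - 20183)*(((½)*135 + (½)*(-151)) + 39702) = -1579*((135/2 - 151/2) + 39702) = -1579*(-8 + 39702) = -1579*39694 = -62676826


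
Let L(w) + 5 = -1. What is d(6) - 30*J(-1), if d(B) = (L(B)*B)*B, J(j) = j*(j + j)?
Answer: -276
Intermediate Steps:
J(j) = 2*j**2 (J(j) = j*(2*j) = 2*j**2)
L(w) = -6 (L(w) = -5 - 1 = -6)
d(B) = -6*B**2 (d(B) = (-6*B)*B = -6*B**2)
d(6) - 30*J(-1) = -6*6**2 - 60*(-1)**2 = -6*36 - 60 = -216 - 30*2 = -216 - 60 = -276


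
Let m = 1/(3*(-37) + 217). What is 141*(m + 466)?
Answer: 6964977/106 ≈ 65707.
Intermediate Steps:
m = 1/106 (m = 1/(-111 + 217) = 1/106 ≈ 0.0094340)
141*(m + 466) = 141*(1/106 + 466) = 141*(49397/106) = 6964977/106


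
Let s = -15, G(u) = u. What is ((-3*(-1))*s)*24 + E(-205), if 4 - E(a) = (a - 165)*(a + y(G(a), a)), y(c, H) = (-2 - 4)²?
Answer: -63606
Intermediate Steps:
y(c, H) = 36 (y(c, H) = (-6)² = 36)
E(a) = 4 - (-165 + a)*(36 + a) (E(a) = 4 - (a - 165)*(a + 36) = 4 - (-165 + a)*(36 + a))
((-3*(-1))*s)*24 + E(-205) = (-3*(-1)*(-15))*24 + (5944 - 1*(-205)² + 129*(-205)) = (3*(-15))*24 + (5944 - 1*42025 - 26445) = -45*24 + (5944 - 42025 - 26445) = -1080 - 62526 = -63606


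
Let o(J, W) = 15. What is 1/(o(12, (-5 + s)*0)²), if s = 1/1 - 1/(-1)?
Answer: 1/225 ≈ 0.0044444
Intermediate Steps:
s = 2 (s = 1*1 - 1*(-1) = 1 + 1 = 2)
1/(o(12, (-5 + s)*0)²) = 1/(15²) = 1/225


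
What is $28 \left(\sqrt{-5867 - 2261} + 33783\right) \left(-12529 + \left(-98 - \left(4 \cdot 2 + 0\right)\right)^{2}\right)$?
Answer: $-1223079732 - 289632 i \sqrt{127} \approx -1.2231 \cdot 10^{9} - 3.264 \cdot 10^{6} i$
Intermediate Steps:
$28 \left(\sqrt{-5867 - 2261} + 33783\right) \left(-12529 + \left(-98 - \left(4 \cdot 2 + 0\right)\right)^{2}\right) = 28 \left(\sqrt{-8128} + 33783\right) \left(-12529 + \left(-98 - \left(8 + 0\right)\right)^{2}\right) = 28 \left(8 i \sqrt{127} + 33783\right) \left(-12529 + \left(-98 - 8\right)^{2}\right) = 28 \left(33783 + 8 i \sqrt{127}\right) \left(-12529 + \left(-98 - 8\right)^{2}\right) = 28 \left(33783 + 8 i \sqrt{127}\right) \left(-12529 + \left(-106\right)^{2}\right) = 28 \left(33783 + 8 i \sqrt{127}\right) \left(-12529 + 11236\right) = 28 \left(33783 + 8 i \sqrt{127}\right) \left(-1293\right) = 28 \left(-43681419 - 10344 i \sqrt{127}\right) = -1223079732 - 289632 i \sqrt{127}$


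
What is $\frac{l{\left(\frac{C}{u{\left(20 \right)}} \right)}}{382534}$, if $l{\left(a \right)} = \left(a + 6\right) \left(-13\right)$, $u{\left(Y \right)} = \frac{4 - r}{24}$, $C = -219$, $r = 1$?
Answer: $\frac{11349}{191267} \approx 0.059336$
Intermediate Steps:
$u{\left(Y \right)} = \frac{1}{8}$ ($u{\left(Y \right)} = \frac{4 - 1}{24} = \left(4 - 1\right) \frac{1}{24} = 3 \cdot \frac{1}{24} = \frac{1}{8}$)
$l{\left(a \right)} = -78 - 13 a$ ($l{\left(a \right)} = \left(6 + a\right) \left(-13\right) = -78 - 13 a$)
$\frac{l{\left(\frac{C}{u{\left(20 \right)}} \right)}}{382534} = \frac{-78 - 13 \left(- 219 \frac{1}{\frac{1}{8}}\right)}{382534} = \left(-78 - 13 \left(\left(-219\right) 8\right)\right) \frac{1}{382534} = \left(-78 - -22776\right) \frac{1}{382534} = \left(-78 + 22776\right) \frac{1}{382534} = 22698 \cdot \frac{1}{382534} = \frac{11349}{191267}$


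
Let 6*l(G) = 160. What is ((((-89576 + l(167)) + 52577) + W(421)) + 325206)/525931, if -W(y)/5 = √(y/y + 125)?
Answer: 864701/1577793 - 15*√14/525931 ≈ 0.54794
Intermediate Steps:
l(G) = 80/3 (l(G) = (⅙)*160 = 80/3)
W(y) = -15*√14 (W(y) = -5*√(y/y + 125) = -5*√(1 + 125) = -15*√14)
((((-89576 + l(167)) + 52577) + W(421)) + 325206)/525931 = ((((-89576 + 80/3) + 52577) - 15*√14) + 325206)/525931 = (((-268648/3 + 52577) - 15*√14) + 325206)*(1/525931) = ((-110917/3 - 15*√14) + 325206)*(1/525931) = (864701/3 - 15*√14)*(1/525931) = 864701/1577793 - 15*√14/525931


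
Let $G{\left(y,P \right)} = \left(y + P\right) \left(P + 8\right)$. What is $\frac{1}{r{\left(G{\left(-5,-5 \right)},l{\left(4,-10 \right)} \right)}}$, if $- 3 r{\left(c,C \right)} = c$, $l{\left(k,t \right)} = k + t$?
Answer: $\frac{1}{10} \approx 0.1$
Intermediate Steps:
$G{\left(y,P \right)} = \left(8 + P\right) \left(P + y\right)$ ($G{\left(y,P \right)} = \left(P + y\right) \left(8 + P\right) = \left(8 + P\right) \left(P + y\right)$)
$r{\left(c,C \right)} = - \frac{c}{3}$
$\frac{1}{r{\left(G{\left(-5,-5 \right)},l{\left(4,-10 \right)} \right)}} = \frac{1}{\left(- \frac{1}{3}\right) \left(\left(-5\right)^{2} + 8 \left(-5\right) + 8 \left(-5\right) - -25\right)} = \frac{1}{\left(- \frac{1}{3}\right) \left(25 - 40 - 40 + 25\right)} = \frac{1}{\left(- \frac{1}{3}\right) \left(-30\right)} = \frac{1}{10}$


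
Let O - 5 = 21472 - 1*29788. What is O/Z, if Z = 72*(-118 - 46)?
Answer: 8311/11808 ≈ 0.70385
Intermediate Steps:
Z = -11808 (Z = 72*(-164) = -11808)
O = -8311 (O = 5 + (21472 - 1*29788) = 5 + (21472 - 29788) = 5 - 8316 = -8311)
O/Z = -8311/(-11808) = -8311*(-1/11808) = 8311/11808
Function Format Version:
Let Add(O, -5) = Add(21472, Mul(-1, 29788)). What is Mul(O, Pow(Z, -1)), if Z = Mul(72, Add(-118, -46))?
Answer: Rational(8311, 11808) ≈ 0.70385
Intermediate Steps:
Z = -11808 (Z = Mul(72, -164) = -11808)
O = -8311 (O = Add(5, Add(21472, Mul(-1, 29788))) = Add(5, Add(21472, -29788)) = Add(5, -8316) = -8311)
Mul(O, Pow(Z, -1)) = Mul(-8311, Pow(-11808, -1)) = Mul(-8311, Rational(-1, 11808)) = Rational(8311, 11808)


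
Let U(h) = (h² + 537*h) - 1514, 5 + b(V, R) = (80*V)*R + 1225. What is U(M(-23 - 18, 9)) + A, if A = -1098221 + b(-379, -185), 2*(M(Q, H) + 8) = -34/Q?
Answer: 7575710919/1681 ≈ 4.5067e+6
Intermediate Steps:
M(Q, H) = -8 - 17/Q (M(Q, H) = -8 + (-34/Q)/2 = -8 - 17/Q)
b(V, R) = 1220 + 80*R*V (b(V, R) = -5 + ((80*V)*R + 1225) = -5 + (80*R*V + 1225) = -5 + (1225 + 80*R*V) = 1220 + 80*R*V)
U(h) = -1514 + h² + 537*h
A = 4512199 (A = -1098221 + (1220 + 80*(-185)*(-379)) = -1098221 + (1220 + 5609200) = -1098221 + 5610420 = 4512199)
U(M(-23 - 18, 9)) + A = (-1514 + (-8 - 17/(-23 - 18))² + 537*(-8 - 17/(-23 - 18))) + 4512199 = (-1514 + (-8 - 17/(-41))² + 537*(-8 - 17/(-41))) + 4512199 = (-1514 + (-8 - 17*(-1/41))² + 537*(-8 - 17*(-1/41))) + 4512199 = (-1514 + (-8 + 17/41)² + 537*(-8 + 17/41)) + 4512199 = (-1514 + (-311/41)² + 537*(-311/41)) + 4512199 = (-1514 + 96721/1681 - 167007/41) + 4512199 = -9295600/1681 + 4512199 = 7575710919/1681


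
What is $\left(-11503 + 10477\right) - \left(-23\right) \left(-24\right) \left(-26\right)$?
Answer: $13326$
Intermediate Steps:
$\left(-11503 + 10477\right) - \left(-23\right) \left(-24\right) \left(-26\right) = -1026 - 552 \left(-26\right) = -1026 - -14352 = -1026 + 14352 = 13326$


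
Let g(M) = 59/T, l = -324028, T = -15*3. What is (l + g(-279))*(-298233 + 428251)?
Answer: -1895833933742/45 ≈ -4.2130e+10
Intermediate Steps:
T = -45
g(M) = -59/45 (g(M) = 59/(-45) = 59*(-1/45) = -59/45)
(l + g(-279))*(-298233 + 428251) = (-324028 - 59/45)*(-298233 + 428251) = -14581319/45*130018 = -1895833933742/45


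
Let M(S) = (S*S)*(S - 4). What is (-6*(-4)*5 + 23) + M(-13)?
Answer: -2730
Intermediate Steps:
M(S) = S²*(-4 + S)
(-6*(-4)*5 + 23) + M(-13) = (-6*(-4)*5 + 23) + (-13)²*(-4 - 13) = (24*5 + 23) + 169*(-17) = (120 + 23) - 2873 = 143 - 2873 = -2730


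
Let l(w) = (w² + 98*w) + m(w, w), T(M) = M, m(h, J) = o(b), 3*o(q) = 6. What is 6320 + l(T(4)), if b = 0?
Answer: 6730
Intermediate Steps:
o(q) = 2 (o(q) = (⅓)*6 = 2)
m(h, J) = 2
l(w) = 2 + w² + 98*w (l(w) = (w² + 98*w) + 2 = 2 + w² + 98*w)
6320 + l(T(4)) = 6320 + (2 + 4² + 98*4) = 6320 + (2 + 16 + 392) = 6320 + 410 = 6730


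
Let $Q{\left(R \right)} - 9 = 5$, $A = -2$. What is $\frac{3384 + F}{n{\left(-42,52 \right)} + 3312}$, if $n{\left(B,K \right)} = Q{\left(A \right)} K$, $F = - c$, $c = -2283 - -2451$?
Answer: $\frac{402}{505} \approx 0.79604$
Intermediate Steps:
$Q{\left(R \right)} = 14$ ($Q{\left(R \right)} = 9 + 5 = 14$)
$c = 168$ ($c = -2283 + 2451 = 168$)
$F = -168$ ($F = \left(-1\right) 168 = -168$)
$n{\left(B,K \right)} = 14 K$
$\frac{3384 + F}{n{\left(-42,52 \right)} + 3312} = \frac{3384 - 168}{14 \cdot 52 + 3312} = \frac{3216}{728 + 3312} = \frac{3216}{4040} = 3216 \cdot \frac{1}{4040} = \frac{402}{505}$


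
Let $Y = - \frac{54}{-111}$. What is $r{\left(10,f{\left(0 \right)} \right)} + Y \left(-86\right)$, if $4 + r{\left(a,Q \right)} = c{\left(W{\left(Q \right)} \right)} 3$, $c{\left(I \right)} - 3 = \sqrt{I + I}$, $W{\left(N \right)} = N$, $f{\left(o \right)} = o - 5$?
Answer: $- \frac{1363}{37} + 3 i \sqrt{10} \approx -36.838 + 9.4868 i$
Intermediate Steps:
$f{\left(o \right)} = -5 + o$
$c{\left(I \right)} = 3 + \sqrt{2} \sqrt{I}$ ($c{\left(I \right)} = 3 + \sqrt{I + I} = 3 + \sqrt{2 I} = 3 + \sqrt{2} \sqrt{I}$)
$Y = \frac{18}{37}$ ($Y = \left(-54\right) \left(- \frac{1}{111}\right) = \frac{18}{37} \approx 0.48649$)
$r{\left(a,Q \right)} = 5 + 3 \sqrt{2} \sqrt{Q}$ ($r{\left(a,Q \right)} = -4 + \left(3 + \sqrt{2} \sqrt{Q}\right) 3 = -4 + \left(9 + 3 \sqrt{2} \sqrt{Q}\right) = 5 + 3 \sqrt{2} \sqrt{Q}$)
$r{\left(10,f{\left(0 \right)} \right)} + Y \left(-86\right) = \left(5 + 3 \sqrt{2} \sqrt{-5 + 0}\right) + \frac{18}{37} \left(-86\right) = \left(5 + 3 \sqrt{2} \sqrt{-5}\right) - \frac{1548}{37} = \left(5 + 3 \sqrt{2} i \sqrt{5}\right) - \frac{1548}{37} = \left(5 + 3 i \sqrt{10}\right) - \frac{1548}{37} = - \frac{1363}{37} + 3 i \sqrt{10}$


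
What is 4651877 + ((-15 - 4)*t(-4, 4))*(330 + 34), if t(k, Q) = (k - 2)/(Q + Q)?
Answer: 4657064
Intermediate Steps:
t(k, Q) = (-2 + k)/(2*Q) (t(k, Q) = (-2 + k)/((2*Q)) = (-2 + k)*(1/(2*Q)) = (-2 + k)/(2*Q))
4651877 + ((-15 - 4)*t(-4, 4))*(330 + 34) = 4651877 + ((-15 - 4)*((1/2)*(-2 - 4)/4))*(330 + 34) = 4651877 - 19*(-6)/(2*4)*364 = 4651877 - 19*(-3/4)*364 = 4651877 + (57/4)*364 = 4651877 + 5187 = 4657064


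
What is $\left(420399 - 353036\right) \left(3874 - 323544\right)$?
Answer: $-21533930210$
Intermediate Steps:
$\left(420399 - 353036\right) \left(3874 - 323544\right) = 67363 \left(-319670\right) = -21533930210$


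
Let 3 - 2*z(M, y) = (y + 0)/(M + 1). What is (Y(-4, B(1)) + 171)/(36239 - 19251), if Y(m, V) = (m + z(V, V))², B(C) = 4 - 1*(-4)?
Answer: 58213/5504112 ≈ 0.010576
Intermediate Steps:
B(C) = 8 (B(C) = 4 + 4 = 8)
z(M, y) = 3/2 - y/(2*(1 + M)) (z(M, y) = 3/2 - (y + 0)/(2*(M + 1)) = 3/2 - y/(2*(1 + M)))
Y(m, V) = (m + (3 + 2*V)/(2*(1 + V)))² (Y(m, V) = (m + (3 - V + 3*V)/(2*(1 + V)))² = (m + (3 + 2*V)/(2*(1 + V)))²)
(Y(-4, B(1)) + 171)/(36239 - 19251) = ((3 + 2*8 + 2*(-4)*(1 + 8))²/(4*(1 + 8)²) + 171)/(36239 - 19251) = ((¼)*(3 + 16 + 2*(-4)*9)²/9² + 171)/16988 = ((¼)*(1/81)*(3 + 16 - 72)² + 171)*(1/16988) = ((¼)*(1/81)*(-53)² + 171)*(1/16988) = ((¼)*(1/81)*2809 + 171)*(1/16988) = (2809/324 + 171)*(1/16988) = (58213/324)*(1/16988) = 58213/5504112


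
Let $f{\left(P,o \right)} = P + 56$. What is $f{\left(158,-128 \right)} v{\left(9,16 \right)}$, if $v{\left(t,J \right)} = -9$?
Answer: $-1926$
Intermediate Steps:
$f{\left(P,o \right)} = 56 + P$
$f{\left(158,-128 \right)} v{\left(9,16 \right)} = \left(56 + 158\right) \left(-9\right) = 214 \left(-9\right) = -1926$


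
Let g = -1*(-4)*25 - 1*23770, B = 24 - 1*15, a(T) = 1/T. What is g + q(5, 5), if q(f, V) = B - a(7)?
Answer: -165628/7 ≈ -23661.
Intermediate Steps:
B = 9 (B = 24 - 15 = 9)
q(f, V) = 62/7 (q(f, V) = 9 - 1/7 = 62/7)
g = -23670 (g = 4*25 - 23770 = 100 - 23770 = -23670)
g + q(5, 5) = -23670 + 62/7 = -165628/7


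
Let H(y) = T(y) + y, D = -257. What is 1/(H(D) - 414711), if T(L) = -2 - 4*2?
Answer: -1/414978 ≈ -2.4098e-6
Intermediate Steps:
T(L) = -10 (T(L) = -2 - 8 = -10)
H(y) = -10 + y
1/(H(D) - 414711) = 1/((-10 - 257) - 414711) = 1/(-267 - 414711) = 1/(-414978) = -1/414978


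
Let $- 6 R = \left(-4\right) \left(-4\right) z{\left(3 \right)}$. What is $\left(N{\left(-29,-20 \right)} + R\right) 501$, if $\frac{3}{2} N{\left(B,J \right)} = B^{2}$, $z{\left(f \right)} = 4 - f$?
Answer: $279558$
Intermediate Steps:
$N{\left(B,J \right)} = \frac{2 B^{2}}{3}$
$R = - \frac{8}{3}$ ($R = - \frac{\left(-4\right) \left(-4\right) \left(4 - 3\right)}{6} = - \frac{16 \left(4 - 3\right)}{6} = - \frac{16 \cdot 1}{6} = \left(- \frac{1}{6}\right) 16 = - \frac{8}{3} \approx -2.6667$)
$\left(N{\left(-29,-20 \right)} + R\right) 501 = \left(\frac{2 \left(-29\right)^{2}}{3} - \frac{8}{3}\right) 501 = \left(\frac{2}{3} \cdot 841 - \frac{8}{3}\right) 501 = \left(\frac{1682}{3} - \frac{8}{3}\right) 501 = 558 \cdot 501 = 279558$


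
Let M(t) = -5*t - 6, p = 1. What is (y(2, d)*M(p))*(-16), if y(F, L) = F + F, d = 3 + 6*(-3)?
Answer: 704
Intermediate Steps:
M(t) = -6 - 5*t
d = -15 (d = 3 - 18 = -15)
y(F, L) = 2*F
(y(2, d)*M(p))*(-16) = ((2*2)*(-6 - 5*1))*(-16) = (4*(-6 - 5))*(-16) = (4*(-11))*(-16) = -44*(-16) = 704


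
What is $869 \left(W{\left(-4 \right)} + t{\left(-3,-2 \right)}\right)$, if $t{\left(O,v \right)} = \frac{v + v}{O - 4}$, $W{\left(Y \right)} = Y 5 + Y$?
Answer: $- \frac{142516}{7} \approx -20359.0$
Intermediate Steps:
$W{\left(Y \right)} = 6 Y$ ($W{\left(Y \right)} = 5 Y + Y = 6 Y$)
$t{\left(O,v \right)} = \frac{2 v}{-4 + O}$
$869 \left(W{\left(-4 \right)} + t{\left(-3,-2 \right)}\right) = 869 \left(6 \left(-4\right) + 2 \left(-2\right) \frac{1}{-4 - 3}\right) = 869 \left(-24 + 2 \left(-2\right) \frac{1}{-7}\right) = 869 \left(-24 + 2 \left(-2\right) \left(- \frac{1}{7}\right)\right) = 869 \left(-24 + \frac{4}{7}\right) = 869 \left(- \frac{164}{7}\right) = - \frac{142516}{7}$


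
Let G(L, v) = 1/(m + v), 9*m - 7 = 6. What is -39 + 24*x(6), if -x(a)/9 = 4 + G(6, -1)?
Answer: -1389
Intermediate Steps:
m = 13/9 (m = 7/9 + (1/9)*6 = 7/9 + 2/3 = 13/9 ≈ 1.4444)
G(L, v) = 1/(13/9 + v)
x(a) = -225/4 (x(a) = -9*(4 + 9/(13 + 9*(-1))) = -9*(4 + 9/(13 - 9)) = -9*(4 + 9/4) = -9*25/4 = -225/4)
-39 + 24*x(6) = -39 + 24*(-225/4) = -39 - 1350 = -1389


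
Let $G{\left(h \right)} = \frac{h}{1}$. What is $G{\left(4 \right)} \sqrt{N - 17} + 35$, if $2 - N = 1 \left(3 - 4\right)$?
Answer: $35 + 4 i \sqrt{14} \approx 35.0 + 14.967 i$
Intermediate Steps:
$G{\left(h \right)} = h$ ($G{\left(h \right)} = h 1 = h$)
$N = 3$ ($N = 2 - 1 \left(3 - 4\right) = 2 - 1 \left(-1\right) = 2 - -1 = 2 + 1 = 3$)
$G{\left(4 \right)} \sqrt{N - 17} + 35 = 4 \sqrt{3 - 17} + 35 = 4 \sqrt{-14} + 35 = 4 i \sqrt{14} + 35 = 35 + 4 i \sqrt{14}$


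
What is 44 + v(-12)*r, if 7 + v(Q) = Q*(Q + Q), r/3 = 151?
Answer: 127337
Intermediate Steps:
r = 453 (r = 3*151 = 453)
v(Q) = -7 + 2*Q² (v(Q) = -7 + Q*(Q + Q) = -7 + Q*(2*Q) = -7 + 2*Q²)
44 + v(-12)*r = 44 + (-7 + 2*(-12)²)*453 = 44 + (-7 + 2*144)*453 = 44 + (-7 + 288)*453 = 44 + 281*453 = 44 + 127293 = 127337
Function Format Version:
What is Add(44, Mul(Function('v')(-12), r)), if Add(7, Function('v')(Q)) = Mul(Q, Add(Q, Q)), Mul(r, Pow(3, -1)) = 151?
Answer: 127337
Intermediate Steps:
r = 453 (r = Mul(3, 151) = 453)
Function('v')(Q) = Add(-7, Mul(2, Pow(Q, 2))) (Function('v')(Q) = Add(-7, Mul(Q, Add(Q, Q))) = Add(-7, Mul(Q, Mul(2, Q))) = Add(-7, Mul(2, Pow(Q, 2))))
Add(44, Mul(Function('v')(-12), r)) = Add(44, Mul(Add(-7, Mul(2, Pow(-12, 2))), 453)) = Add(44, Mul(Add(-7, Mul(2, 144)), 453)) = Add(44, Mul(Add(-7, 288), 453)) = Add(44, Mul(281, 453)) = Add(44, 127293) = 127337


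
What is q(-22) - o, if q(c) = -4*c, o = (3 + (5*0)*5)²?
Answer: 79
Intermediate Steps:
o = 9 (o = (3 + 0*5)² = (3 + 0)² = 3² = 9)
q(-22) - o = -4*(-22) - 1*9 = 88 - 9 = 79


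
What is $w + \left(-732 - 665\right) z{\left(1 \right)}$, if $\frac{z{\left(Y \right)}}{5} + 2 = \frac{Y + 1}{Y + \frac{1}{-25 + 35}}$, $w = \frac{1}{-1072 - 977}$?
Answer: $\frac{2602229}{2049} \approx 1270.0$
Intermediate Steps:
$w = - \frac{1}{2049}$ ($w = \frac{1}{-2049} = - \frac{1}{2049} \approx -0.00048804$)
$z{\left(Y \right)} = -10 + \frac{5 \left(1 + Y\right)}{\frac{1}{10} + Y}$ ($z{\left(Y \right)} = -10 + 5 \frac{Y + 1}{Y + \frac{1}{-25 + 35}} = -10 + 5 \frac{1 + Y}{Y + \frac{1}{10}} = -10 + 5 \frac{1 + Y}{\frac{1}{10} + Y} = -10 + \frac{5 \left(1 + Y\right)}{\frac{1}{10} + Y}$)
$w + \left(-732 - 665\right) z{\left(1 \right)} = - \frac{1}{2049} + \left(-732 - 665\right) \frac{10 \left(4 - 5\right)}{1 + 10 \cdot 1} = - \frac{1}{2049} + \left(-732 - 665\right) \frac{10 \left(4 - 5\right)}{1 + 10} = - \frac{1}{2049} - 1397 \cdot 10 \cdot \frac{1}{11} \left(-1\right) = - \frac{1}{2049} - -1270 = - \frac{1}{2049} + 1270 = \frac{2602229}{2049}$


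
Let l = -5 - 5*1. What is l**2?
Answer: 100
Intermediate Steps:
l = -10 (l = -5 - 5 = -10)
l**2 = (-10)**2 = 100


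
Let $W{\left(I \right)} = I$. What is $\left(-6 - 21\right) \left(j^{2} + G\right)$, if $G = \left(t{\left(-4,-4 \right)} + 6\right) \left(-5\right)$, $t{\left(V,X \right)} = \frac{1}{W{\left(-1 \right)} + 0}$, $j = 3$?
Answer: $432$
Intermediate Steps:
$t{\left(V,X \right)} = -1$ ($t{\left(V,X \right)} = \frac{1}{-1 + 0} = \frac{1}{-1} = -1$)
$G = -25$ ($G = \left(-1 + 6\right) \left(-5\right) = 5 \left(-5\right) = -25$)
$\left(-6 - 21\right) \left(j^{2} + G\right) = \left(-6 - 21\right) \left(3^{2} - 25\right) = - 27 \left(9 - 25\right) = \left(-27\right) \left(-16\right) = 432$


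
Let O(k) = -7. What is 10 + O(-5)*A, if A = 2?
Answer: -4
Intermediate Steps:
10 + O(-5)*A = 10 - 7*2 = 10 - 14 = -4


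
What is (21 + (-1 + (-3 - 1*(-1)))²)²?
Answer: 900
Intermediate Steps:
(21 + (-1 + (-3 - 1*(-1)))²)² = (21 + (-1 + (-3 + 1))²)² = (21 + (-1 - 2)²)² = (21 + (-3)²)² = (21 + 9)² = 30² = 900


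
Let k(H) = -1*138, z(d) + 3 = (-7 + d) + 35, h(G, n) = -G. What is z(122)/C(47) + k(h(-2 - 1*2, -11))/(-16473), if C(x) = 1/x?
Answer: 37937365/5491 ≈ 6909.0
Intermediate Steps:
z(d) = 25 + d (z(d) = -3 + ((-7 + d) + 35) = -3 + (28 + d) = 25 + d)
k(H) = -138
z(122)/C(47) + k(h(-2 - 1*2, -11))/(-16473) = (25 + 122)/(1/47) - 138/(-16473) = 147/(1/47) - 138*(-1/16473) = 147*47 + 46/5491 = 6909 + 46/5491 = 37937365/5491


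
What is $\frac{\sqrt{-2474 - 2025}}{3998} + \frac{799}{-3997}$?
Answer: $- \frac{799}{3997} + \frac{i \sqrt{4499}}{3998} \approx -0.1999 + 0.016777 i$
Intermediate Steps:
$\frac{\sqrt{-2474 - 2025}}{3998} + \frac{799}{-3997} = \sqrt{-4499} \cdot \frac{1}{3998} + 799 \left(- \frac{1}{3997}\right) = i \sqrt{4499} \cdot \frac{1}{3998} - \frac{799}{3997} = \frac{i \sqrt{4499}}{3998} - \frac{799}{3997} = - \frac{799}{3997} + \frac{i \sqrt{4499}}{3998}$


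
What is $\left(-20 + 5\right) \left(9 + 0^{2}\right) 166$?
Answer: $-22410$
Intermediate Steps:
$\left(-20 + 5\right) \left(9 + 0^{2}\right) 166 = - 15 \left(9 + 0\right) 166 = \left(-15\right) 9 \cdot 166 = \left(-135\right) 166 = -22410$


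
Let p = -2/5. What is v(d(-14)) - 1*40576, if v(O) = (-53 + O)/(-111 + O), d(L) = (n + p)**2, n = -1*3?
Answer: -50435450/1243 ≈ -40576.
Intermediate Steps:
p = -2/5 (p = -2*1/5 = -2/5 ≈ -0.40000)
n = -3
d(L) = 289/25 (d(L) = (-3 - 2/5)**2 = (-17/5)**2 = 289/25)
v(O) = (-53 + O)/(-111 + O)
v(d(-14)) - 1*40576 = (-53 + 289/25)/(-111 + 289/25) - 1*40576 = -1036/25/(-2486/25) - 40576 = -25/2486*(-1036/25) - 40576 = 518/1243 - 40576 = -50435450/1243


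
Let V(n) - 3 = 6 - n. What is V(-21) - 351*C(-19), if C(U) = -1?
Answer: 381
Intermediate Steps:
V(n) = 9 - n (V(n) = 3 + (6 - n) = 9 - n)
V(-21) - 351*C(-19) = (9 - 1*(-21)) - 351*(-1) = (9 + 21) + 351 = 30 + 351 = 381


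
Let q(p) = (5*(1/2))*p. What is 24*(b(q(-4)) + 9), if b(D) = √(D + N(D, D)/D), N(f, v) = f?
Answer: 216 + 72*I ≈ 216.0 + 72.0*I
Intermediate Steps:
q(p) = 5*p/2 (q(p) = (5*(1*(½)))*p = (5*(½))*p = 5*p/2)
b(D) = √(1 + D) (b(D) = √(D + D/D) = √(D + 1) = √(1 + D))
24*(b(q(-4)) + 9) = 24*(√(1 + (5/2)*(-4)) + 9) = 24*(√(1 - 10) + 9) = 24*(√(-9) + 9) = 24*(3*I + 9) = 24*(9 + 3*I) = 216 + 72*I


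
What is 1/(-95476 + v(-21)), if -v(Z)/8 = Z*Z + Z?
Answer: -1/98836 ≈ -1.0118e-5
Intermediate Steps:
v(Z) = -8*Z - 8*Z² (v(Z) = -8*(Z*Z + Z) = -8*(Z² + Z) = -8*(Z + Z²) = -8*Z - 8*Z²)
1/(-95476 + v(-21)) = 1/(-95476 - 8*(-21)*(1 - 21)) = 1/(-95476 - 8*(-21)*(-20)) = 1/(-95476 - 3360) = 1/(-98836) = -1/98836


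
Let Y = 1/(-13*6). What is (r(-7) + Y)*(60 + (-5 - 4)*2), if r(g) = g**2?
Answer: 26747/13 ≈ 2057.5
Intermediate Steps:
Y = -1/78 (Y = 1/(-78) = -1/78 ≈ -0.012821)
(r(-7) + Y)*(60 + (-5 - 4)*2) = ((-7)**2 - 1/78)*(60 + (-5 - 4)*2) = (49 - 1/78)*(60 - 9*2) = 3821*(60 - 18)/78 = (3821/78)*42 = 26747/13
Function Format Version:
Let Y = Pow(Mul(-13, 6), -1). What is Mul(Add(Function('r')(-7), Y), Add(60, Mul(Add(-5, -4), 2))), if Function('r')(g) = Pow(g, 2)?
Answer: Rational(26747, 13) ≈ 2057.5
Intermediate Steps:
Y = Rational(-1, 78) (Y = Pow(-78, -1) = Rational(-1, 78) ≈ -0.012821)
Mul(Add(Function('r')(-7), Y), Add(60, Mul(Add(-5, -4), 2))) = Mul(Add(Pow(-7, 2), Rational(-1, 78)), Add(60, Mul(Add(-5, -4), 2))) = Mul(Add(49, Rational(-1, 78)), Add(60, Mul(-9, 2))) = Mul(Rational(3821, 78), Add(60, -18)) = Mul(Rational(3821, 78), 42) = Rational(26747, 13)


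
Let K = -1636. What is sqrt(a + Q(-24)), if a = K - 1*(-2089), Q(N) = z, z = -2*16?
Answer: sqrt(421) ≈ 20.518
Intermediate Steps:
z = -32
Q(N) = -32
a = 453 (a = -1636 - 1*(-2089) = -1636 + 2089 = 453)
sqrt(a + Q(-24)) = sqrt(453 - 32) = sqrt(421)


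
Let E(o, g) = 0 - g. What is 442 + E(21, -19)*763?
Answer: 14939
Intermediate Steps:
E(o, g) = -g
442 + E(21, -19)*763 = 442 - 1*(-19)*763 = 442 + 19*763 = 442 + 14497 = 14939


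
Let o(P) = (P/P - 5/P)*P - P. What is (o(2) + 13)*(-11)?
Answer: -88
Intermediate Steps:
o(P) = -P + P*(1 - 5/P) (o(P) = (1 - 5/P)*P - P = P*(1 - 5/P) - P = -P + P*(1 - 5/P))
(o(2) + 13)*(-11) = (-5 + 13)*(-11) = 8*(-11) = -88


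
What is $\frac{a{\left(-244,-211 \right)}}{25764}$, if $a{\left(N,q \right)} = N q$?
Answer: $\frac{12871}{6441} \approx 1.9983$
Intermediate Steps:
$\frac{a{\left(-244,-211 \right)}}{25764} = \frac{\left(-244\right) \left(-211\right)}{25764} = 51484 \cdot \frac{1}{25764} = \frac{12871}{6441}$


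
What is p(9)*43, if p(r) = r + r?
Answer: 774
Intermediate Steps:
p(r) = 2*r
p(9)*43 = (2*9)*43 = 18*43 = 774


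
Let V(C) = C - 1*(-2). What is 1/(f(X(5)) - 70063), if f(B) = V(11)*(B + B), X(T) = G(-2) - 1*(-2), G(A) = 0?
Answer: -1/70011 ≈ -1.4283e-5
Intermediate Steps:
V(C) = 2 + C (V(C) = C + 2 = 2 + C)
X(T) = 2 (X(T) = 0 - 1*(-2) = 0 + 2 = 2)
f(B) = 26*B (f(B) = (2 + 11)*(B + B) = 13*(2*B) = 26*B)
1/(f(X(5)) - 70063) = 1/(26*2 - 70063) = 1/(52 - 70063) = 1/(-70011) = -1/70011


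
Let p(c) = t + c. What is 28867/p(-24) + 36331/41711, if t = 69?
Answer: 1205706332/1876995 ≈ 642.36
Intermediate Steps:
p(c) = 69 + c
28867/p(-24) + 36331/41711 = 28867/(69 - 24) + 36331/41711 = 28867/45 + 36331*(1/41711) = 28867*(1/45) + 36331/41711 = 28867/45 + 36331/41711 = 1205706332/1876995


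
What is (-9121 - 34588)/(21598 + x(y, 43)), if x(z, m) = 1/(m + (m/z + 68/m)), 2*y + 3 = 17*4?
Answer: -5607995827/2771090989 ≈ -2.0238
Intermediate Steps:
y = 65/2 (y = -3/2 + (17*4)/2 = -3/2 + (½)*68 = -3/2 + 34 = 65/2 ≈ 32.500)
x(z, m) = 1/(m + 68/m + m/z) (x(z, m) = 1/(m + (68/m + m/z)) = 1/(m + 68/m + m/z))
(-9121 - 34588)/(21598 + x(y, 43)) = (-9121 - 34588)/(21598 + 43*(65/2)/(43² + 68*(65/2) + (65/2)*43²)) = -43709/(21598 + 43*(65/2)/(1849 + 2210 + (65/2)*1849)) = -43709/(21598 + 43*(65/2)/(1849 + 2210 + 120185/2)) = -43709/(21598 + 43*(65/2)/(128303/2)) = -43709/(21598 + 43*(65/2)*(2/128303)) = -43709/(21598 + 2795/128303) = -43709/2771090989/128303 = -43709*128303/2771090989 = -5607995827/2771090989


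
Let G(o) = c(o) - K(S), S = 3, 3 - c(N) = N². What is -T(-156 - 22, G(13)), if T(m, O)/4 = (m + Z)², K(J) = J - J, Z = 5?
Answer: -119716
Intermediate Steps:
c(N) = 3 - N²
K(J) = 0
G(o) = 3 - o² (G(o) = (3 - o²) - 1*0 = (3 - o²) + 0 = 3 - o²)
T(m, O) = 4*(5 + m)² (T(m, O) = 4*(m + 5)² = 4*(5 + m)²)
-T(-156 - 22, G(13)) = -4*(5 + (-156 - 22))² = -4*(5 - 178)² = -4*(-173)² = -4*29929 = -1*119716 = -119716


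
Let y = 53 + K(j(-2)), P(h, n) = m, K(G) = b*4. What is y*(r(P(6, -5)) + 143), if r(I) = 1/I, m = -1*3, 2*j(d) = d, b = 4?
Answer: 9844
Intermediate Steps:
j(d) = d/2
K(G) = 16 (K(G) = 4*4 = 16)
m = -3
P(h, n) = -3
y = 69 (y = 53 + 16 = 69)
y*(r(P(6, -5)) + 143) = 69*(1/(-3) + 143) = 69*(-1/3 + 143) = 69*(428/3) = 9844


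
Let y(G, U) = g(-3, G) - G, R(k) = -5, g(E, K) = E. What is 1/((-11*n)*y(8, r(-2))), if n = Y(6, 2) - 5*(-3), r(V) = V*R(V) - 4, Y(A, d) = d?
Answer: 1/2057 ≈ 0.00048614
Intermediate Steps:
r(V) = -4 - 5*V (r(V) = V*(-5) - 4 = -5*V - 4 = -4 - 5*V)
y(G, U) = -3 - G
n = 17 (n = 2 - 5*(-3) = 2 + 15 = 17)
1/((-11*n)*y(8, r(-2))) = 1/((-11*17)*(-3 - 1*8)) = 1/(-187*(-3 - 8)) = 1/(-187*(-11)) = 1/2057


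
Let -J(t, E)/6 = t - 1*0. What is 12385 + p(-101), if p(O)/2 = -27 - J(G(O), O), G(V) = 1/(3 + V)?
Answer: 604213/49 ≈ 12331.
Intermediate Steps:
J(t, E) = -6*t (J(t, E) = -6*(t - 1*0) = -6*(t + 0) = -6*t)
p(O) = -54 + 12/(3 + O) (p(O) = 2*(-27 - (-6)/(3 + O)) = 2*(-27 + 6/(3 + O)) = -54 + 12/(3 + O))
12385 + p(-101) = 12385 + 6*(-25 - 9*(-101))/(3 - 101) = 12385 + 6*(-25 + 909)/(-98) = 12385 + 6*(-1/98)*884 = 12385 - 2652/49 = 604213/49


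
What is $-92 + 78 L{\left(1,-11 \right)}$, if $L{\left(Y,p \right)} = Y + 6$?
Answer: $454$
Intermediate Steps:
$L{\left(Y,p \right)} = 6 + Y$
$-92 + 78 L{\left(1,-11 \right)} = -92 + 78 \left(6 + 1\right) = -92 + 78 \cdot 7 = -92 + 546 = 454$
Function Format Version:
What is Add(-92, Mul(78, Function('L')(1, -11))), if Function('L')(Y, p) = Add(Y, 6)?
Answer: 454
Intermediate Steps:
Function('L')(Y, p) = Add(6, Y)
Add(-92, Mul(78, Function('L')(1, -11))) = Add(-92, Mul(78, Add(6, 1))) = Add(-92, Mul(78, 7)) = Add(-92, 546) = 454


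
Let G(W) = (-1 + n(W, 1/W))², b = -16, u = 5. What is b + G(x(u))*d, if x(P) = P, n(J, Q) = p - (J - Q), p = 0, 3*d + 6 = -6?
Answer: -3764/25 ≈ -150.56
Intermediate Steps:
d = -4 (d = -2 + (⅓)*(-6) = -2 - 2 = -4)
n(J, Q) = Q - J (n(J, Q) = 0 - (J - Q) = 0 + (Q - J) = Q - J)
G(W) = (-1 + 1/W - W)² (G(W) = (-1 + (1/W - W))² = (-1 + 1/W - W)²)
b + G(x(u))*d = -16 + ((-1 + 5*(1 + 5))²/5²)*(-4) = -16 + ((-1 + 5*6)²/25)*(-4) = -16 + ((-1 + 30)²/25)*(-4) = -16 + ((1/25)*29²)*(-4) = -16 + ((1/25)*841)*(-4) = -16 + (841/25)*(-4) = -16 - 3364/25 = -3764/25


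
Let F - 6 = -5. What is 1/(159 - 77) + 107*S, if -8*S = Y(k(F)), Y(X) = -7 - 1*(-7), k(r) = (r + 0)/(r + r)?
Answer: 1/82 ≈ 0.012195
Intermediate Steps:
F = 1 (F = 6 - 5 = 1)
k(r) = ½ (k(r) = r/((2*r)) = r*(1/(2*r)) = ½)
Y(X) = 0 (Y(X) = -7 + 7 = 0)
S = 0 (S = -⅛*0 = 0)
1/(159 - 77) + 107*S = 1/(159 - 77) + 107*0 = 1/82 + 0 = 1/82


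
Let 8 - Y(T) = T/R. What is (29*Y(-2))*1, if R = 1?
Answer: 290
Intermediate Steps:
Y(T) = 8 - T (Y(T) = 8 - T/1 = 8 - T)
(29*Y(-2))*1 = (29*(8 - 1*(-2)))*1 = (29*(8 + 2))*1 = (29*10)*1 = 290*1 = 290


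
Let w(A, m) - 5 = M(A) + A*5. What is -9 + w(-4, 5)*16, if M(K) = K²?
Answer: 7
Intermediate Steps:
w(A, m) = 5 + A² + 5*A (w(A, m) = 5 + (A² + A*5) = 5 + (A² + 5*A) = 5 + A² + 5*A)
-9 + w(-4, 5)*16 = -9 + (5 + (-4)² + 5*(-4))*16 = -9 + (5 + 16 - 20)*16 = -9 + 1*16 = -9 + 16 = 7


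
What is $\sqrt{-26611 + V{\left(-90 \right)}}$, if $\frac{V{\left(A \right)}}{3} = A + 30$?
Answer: $i \sqrt{26791} \approx 163.68 i$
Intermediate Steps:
$V{\left(A \right)} = 90 + 3 A$ ($V{\left(A \right)} = 3 \left(A + 30\right) = 3 \left(30 + A\right) = 90 + 3 A$)
$\sqrt{-26611 + V{\left(-90 \right)}} = \sqrt{-26611 + \left(90 + 3 \left(-90\right)\right)} = \sqrt{-26611 + \left(90 - 270\right)} = \sqrt{-26611 - 180} = \sqrt{-26791} = i \sqrt{26791}$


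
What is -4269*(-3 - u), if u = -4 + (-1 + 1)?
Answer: -4269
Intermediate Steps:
u = -4 (u = -4 + 0 = -4)
-4269*(-3 - u) = -4269*(-3 - 1*(-4)) = -4269*(-3 + 4) = -4269*1 = -4269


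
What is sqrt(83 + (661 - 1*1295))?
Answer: I*sqrt(551) ≈ 23.473*I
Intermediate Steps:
sqrt(83 + (661 - 1*1295)) = sqrt(83 + (661 - 1295)) = sqrt(83 - 634) = sqrt(-551) = I*sqrt(551)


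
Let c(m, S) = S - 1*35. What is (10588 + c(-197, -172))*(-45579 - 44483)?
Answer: -934933622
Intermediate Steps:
c(m, S) = -35 + S (c(m, S) = S - 35 = -35 + S)
(10588 + c(-197, -172))*(-45579 - 44483) = (10588 + (-35 - 172))*(-45579 - 44483) = (10588 - 207)*(-90062) = 10381*(-90062) = -934933622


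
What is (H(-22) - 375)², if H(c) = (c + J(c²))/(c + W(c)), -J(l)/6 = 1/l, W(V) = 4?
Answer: 2650947317929/18974736 ≈ 1.3971e+5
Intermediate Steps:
J(l) = -6/l
H(c) = (c - 6/c²)/(4 + c) (H(c) = (c - 6/c²)/(c + 4) = (c - 6/c²)/(4 + c))
(H(-22) - 375)² = ((-6 + (-22)³)/((-22)²*(4 - 22)) - 375)² = ((1/484)*(-6 - 10648)/(-18) - 375)² = ((1/484)*(-1/18)*(-10654) - 375)² = (5327/4356 - 375)² = (-1628173/4356)² = 2650947317929/18974736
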